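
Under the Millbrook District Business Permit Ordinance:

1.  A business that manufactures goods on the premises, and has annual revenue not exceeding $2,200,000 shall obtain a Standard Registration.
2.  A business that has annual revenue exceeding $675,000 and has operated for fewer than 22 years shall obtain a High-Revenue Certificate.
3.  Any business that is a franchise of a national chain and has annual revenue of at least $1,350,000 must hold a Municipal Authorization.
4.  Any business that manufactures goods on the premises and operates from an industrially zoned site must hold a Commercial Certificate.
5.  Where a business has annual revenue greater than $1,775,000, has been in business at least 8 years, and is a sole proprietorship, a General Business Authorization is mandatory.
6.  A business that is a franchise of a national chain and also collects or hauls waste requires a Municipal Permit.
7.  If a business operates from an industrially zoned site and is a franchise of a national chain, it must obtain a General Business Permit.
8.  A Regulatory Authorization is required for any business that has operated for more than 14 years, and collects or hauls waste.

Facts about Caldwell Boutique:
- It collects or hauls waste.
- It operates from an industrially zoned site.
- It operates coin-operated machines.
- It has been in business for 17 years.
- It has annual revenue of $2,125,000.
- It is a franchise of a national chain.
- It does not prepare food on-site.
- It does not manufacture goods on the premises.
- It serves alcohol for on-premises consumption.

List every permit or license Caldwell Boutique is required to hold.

General Business Permit, High-Revenue Certificate, Municipal Authorization, Municipal Permit, Regulatory Authorization

1. does not manufacture goods on the premises; revenue $2,125,000 ≤ $2,200,000 → Standard Registration not required.
2. revenue $2,125,000 > $675,000; years in business 17 < 22 → High-Revenue Certificate required.
3. is a franchise of a national chain; revenue $2,125,000 ≥ $1,350,000 → Municipal Authorization required.
4. does not manufacture goods on the premises; operates from an industrially zoned site → Commercial Certificate not required.
5. revenue $2,125,000 > $1,775,000; years in business 17 ≥ 8; is a franchise of a national chain (not: is a sole proprietorship) → General Business Authorization not required.
6. is a franchise of a national chain; collects or hauls waste → Municipal Permit required.
7. operates from an industrially zoned site; is a franchise of a national chain → General Business Permit required.
8. years in business 17 > 14; collects or hauls waste → Regulatory Authorization required.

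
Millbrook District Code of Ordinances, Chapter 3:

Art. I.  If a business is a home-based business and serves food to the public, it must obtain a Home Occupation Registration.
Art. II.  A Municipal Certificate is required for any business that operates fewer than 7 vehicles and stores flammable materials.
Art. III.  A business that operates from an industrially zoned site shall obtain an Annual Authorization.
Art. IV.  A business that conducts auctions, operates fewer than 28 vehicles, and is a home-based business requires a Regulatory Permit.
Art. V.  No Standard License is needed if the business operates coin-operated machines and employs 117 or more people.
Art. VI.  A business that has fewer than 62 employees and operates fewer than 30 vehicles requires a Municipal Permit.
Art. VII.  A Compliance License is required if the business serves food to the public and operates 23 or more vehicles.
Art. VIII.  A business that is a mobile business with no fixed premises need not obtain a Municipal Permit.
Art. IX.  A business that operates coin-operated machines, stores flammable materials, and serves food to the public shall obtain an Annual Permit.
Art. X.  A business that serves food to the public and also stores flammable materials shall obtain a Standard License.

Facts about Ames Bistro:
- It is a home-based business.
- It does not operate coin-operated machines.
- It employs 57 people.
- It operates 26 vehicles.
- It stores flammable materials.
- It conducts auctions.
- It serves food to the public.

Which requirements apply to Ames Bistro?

Art. I. is a home-based business; serves food to the public → Home Occupation Registration required.
Art. II. vehicles 26 ≥ 7; stores flammable materials → Municipal Certificate not required.
Art. III. is a home-based business (not: operates from an industrially zoned site) → Annual Authorization not required.
Art. IV. conducts auctions; vehicles 26 < 28; is a home-based business → Regulatory Permit required.
Art. V. does not operate coin-operated machines; employees 57 < 117 → Standard License exemption does not apply.
Art. VI. employees 57 < 62; vehicles 26 < 30 → Municipal Permit required.
Art. VII. serves food to the public; vehicles 26 ≥ 23 → Compliance License required.
Art. VIII. is a home-based business (not: is a mobile business with no fixed premises) → Municipal Permit exemption does not apply.
Art. IX. does not operate coin-operated machines; stores flammable materials; serves food to the public → Annual Permit not required.
Art. X. serves food to the public; stores flammable materials → Standard License required.

Compliance License, Home Occupation Registration, Municipal Permit, Regulatory Permit, Standard License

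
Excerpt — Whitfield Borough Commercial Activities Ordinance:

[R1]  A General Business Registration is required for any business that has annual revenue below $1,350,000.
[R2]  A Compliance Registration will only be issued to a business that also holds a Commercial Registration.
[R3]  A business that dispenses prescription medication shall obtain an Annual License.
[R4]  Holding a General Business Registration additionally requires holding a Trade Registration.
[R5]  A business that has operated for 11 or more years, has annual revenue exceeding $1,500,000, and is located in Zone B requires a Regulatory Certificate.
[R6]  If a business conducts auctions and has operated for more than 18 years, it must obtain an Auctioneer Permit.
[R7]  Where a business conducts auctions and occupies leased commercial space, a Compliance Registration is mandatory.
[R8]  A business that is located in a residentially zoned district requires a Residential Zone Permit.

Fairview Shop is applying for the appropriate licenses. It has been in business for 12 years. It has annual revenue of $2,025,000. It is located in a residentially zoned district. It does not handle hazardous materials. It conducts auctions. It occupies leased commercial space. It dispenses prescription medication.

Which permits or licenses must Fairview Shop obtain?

Annual License, Commercial Registration, Compliance Registration, Residential Zone Permit

[R1] revenue $2,025,000 ≥ $1,350,000 → General Business Registration not required.
[R2] Compliance Registration is required → Commercial Registration also required.
[R3] dispenses prescription medication → Annual License required.
[R4] General Business Registration is not required → no effect.
[R5] years in business 12 ≥ 11; revenue $2,025,000 > $1,500,000; is located in a residentially zoned district (not: is located in Zone B) → Regulatory Certificate not required.
[R6] conducts auctions; years in business 12 ≤ 18 → Auctioneer Permit not required.
[R7] conducts auctions; occupies leased commercial space → Compliance Registration required.
[R8] is located in a residentially zoned district → Residential Zone Permit required.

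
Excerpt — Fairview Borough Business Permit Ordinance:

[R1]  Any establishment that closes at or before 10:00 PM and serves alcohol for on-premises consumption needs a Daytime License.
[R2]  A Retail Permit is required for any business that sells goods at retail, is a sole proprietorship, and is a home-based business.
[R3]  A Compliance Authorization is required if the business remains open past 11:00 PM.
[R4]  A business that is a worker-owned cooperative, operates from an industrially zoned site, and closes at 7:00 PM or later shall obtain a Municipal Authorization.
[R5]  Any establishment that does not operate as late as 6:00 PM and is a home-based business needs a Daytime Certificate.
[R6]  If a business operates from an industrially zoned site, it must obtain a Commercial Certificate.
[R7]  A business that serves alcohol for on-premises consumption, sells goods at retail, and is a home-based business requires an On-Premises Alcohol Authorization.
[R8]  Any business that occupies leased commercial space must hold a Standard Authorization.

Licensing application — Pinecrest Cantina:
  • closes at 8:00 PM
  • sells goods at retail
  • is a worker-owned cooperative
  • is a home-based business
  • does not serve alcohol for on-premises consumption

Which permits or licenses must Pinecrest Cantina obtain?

None

[R1] closes 8:00 PM, at/before 10:00 PM; does not serve alcohol for on-premises consumption → Daytime License not required.
[R2] sells goods at retail; is a worker-owned cooperative (not: is a sole proprietorship); is a home-based business → Retail Permit not required.
[R3] closes 8:00 PM, at/before 11:00 PM → Compliance Authorization not required.
[R4] is a worker-owned cooperative; is a home-based business (not: operates from an industrially zoned site); closes 8:00 PM, after 7:00 PM → Municipal Authorization not required.
[R5] closes 8:00 PM, after 6:00 PM; is a home-based business → Daytime Certificate not required.
[R6] is a home-based business (not: operates from an industrially zoned site) → Commercial Certificate not required.
[R7] does not serve alcohol for on-premises consumption; sells goods at retail; is a home-based business → On-Premises Alcohol Authorization not required.
[R8] is a home-based business (not: occupies leased commercial space) → Standard Authorization not required.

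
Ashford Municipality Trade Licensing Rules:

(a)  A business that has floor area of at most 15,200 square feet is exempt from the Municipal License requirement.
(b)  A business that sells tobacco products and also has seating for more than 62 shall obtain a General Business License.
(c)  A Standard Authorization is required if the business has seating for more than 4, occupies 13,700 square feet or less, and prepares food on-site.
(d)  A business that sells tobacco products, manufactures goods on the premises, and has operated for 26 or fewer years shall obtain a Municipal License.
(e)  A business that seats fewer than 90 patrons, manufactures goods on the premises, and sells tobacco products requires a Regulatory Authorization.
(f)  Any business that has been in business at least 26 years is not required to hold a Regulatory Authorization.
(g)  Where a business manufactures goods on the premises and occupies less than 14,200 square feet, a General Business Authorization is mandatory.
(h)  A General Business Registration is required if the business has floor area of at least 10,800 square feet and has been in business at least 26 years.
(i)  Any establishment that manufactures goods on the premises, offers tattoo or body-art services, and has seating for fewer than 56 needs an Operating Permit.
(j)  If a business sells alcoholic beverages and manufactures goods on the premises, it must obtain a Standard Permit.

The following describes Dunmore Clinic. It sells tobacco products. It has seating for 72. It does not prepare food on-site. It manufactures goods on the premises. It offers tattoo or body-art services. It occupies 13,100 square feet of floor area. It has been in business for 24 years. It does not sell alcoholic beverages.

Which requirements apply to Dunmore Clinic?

(a) floor area 13,100 square feet ≤ 15,200 square feet → exempt from Municipal License.
(b) sells tobacco products; seating 72 > 62 → General Business License required.
(c) seating 72 > 4; floor area 13,100 square feet ≤ 13,700 square feet; does not prepare food on-site → Standard Authorization not required.
(d) sells tobacco products; manufactures goods on the premises; years in business 24 ≤ 26 → Municipal License required.
(e) seating 72 < 90; manufactures goods on the premises; sells tobacco products → Regulatory Authorization required.
(f) years in business 24 < 26 → Regulatory Authorization exemption does not apply.
(g) manufactures goods on the premises; floor area 13,100 square feet < 14,200 square feet → General Business Authorization required.
(h) floor area 13,100 square feet ≥ 10,800 square feet; years in business 24 < 26 → General Business Registration not required.
(i) manufactures goods on the premises; offers tattoo or body-art services; seating 72 ≥ 56 → Operating Permit not required.
(j) does not sell alcoholic beverages; manufactures goods on the premises → Standard Permit not required.

General Business Authorization, General Business License, Regulatory Authorization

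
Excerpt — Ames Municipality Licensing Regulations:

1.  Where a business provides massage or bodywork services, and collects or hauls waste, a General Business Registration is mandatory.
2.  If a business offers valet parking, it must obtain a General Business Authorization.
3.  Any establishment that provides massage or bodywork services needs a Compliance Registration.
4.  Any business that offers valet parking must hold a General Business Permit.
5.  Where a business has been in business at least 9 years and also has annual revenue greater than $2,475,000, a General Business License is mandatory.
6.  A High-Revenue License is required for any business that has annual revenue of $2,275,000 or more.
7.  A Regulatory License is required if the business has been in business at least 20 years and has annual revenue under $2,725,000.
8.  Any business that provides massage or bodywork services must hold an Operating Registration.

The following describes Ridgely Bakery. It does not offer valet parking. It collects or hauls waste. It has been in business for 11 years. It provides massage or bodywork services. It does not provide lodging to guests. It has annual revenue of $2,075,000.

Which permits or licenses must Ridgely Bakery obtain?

Compliance Registration, General Business Registration, Operating Registration

1. provides massage or bodywork services; collects or hauls waste → General Business Registration required.
2. does not offer valet parking → General Business Authorization not required.
3. provides massage or bodywork services → Compliance Registration required.
4. does not offer valet parking → General Business Permit not required.
5. years in business 11 ≥ 9; revenue $2,075,000 ≤ $2,475,000 → General Business License not required.
6. revenue $2,075,000 < $2,275,000 → High-Revenue License not required.
7. years in business 11 < 20; revenue $2,075,000 < $2,725,000 → Regulatory License not required.
8. provides massage or bodywork services → Operating Registration required.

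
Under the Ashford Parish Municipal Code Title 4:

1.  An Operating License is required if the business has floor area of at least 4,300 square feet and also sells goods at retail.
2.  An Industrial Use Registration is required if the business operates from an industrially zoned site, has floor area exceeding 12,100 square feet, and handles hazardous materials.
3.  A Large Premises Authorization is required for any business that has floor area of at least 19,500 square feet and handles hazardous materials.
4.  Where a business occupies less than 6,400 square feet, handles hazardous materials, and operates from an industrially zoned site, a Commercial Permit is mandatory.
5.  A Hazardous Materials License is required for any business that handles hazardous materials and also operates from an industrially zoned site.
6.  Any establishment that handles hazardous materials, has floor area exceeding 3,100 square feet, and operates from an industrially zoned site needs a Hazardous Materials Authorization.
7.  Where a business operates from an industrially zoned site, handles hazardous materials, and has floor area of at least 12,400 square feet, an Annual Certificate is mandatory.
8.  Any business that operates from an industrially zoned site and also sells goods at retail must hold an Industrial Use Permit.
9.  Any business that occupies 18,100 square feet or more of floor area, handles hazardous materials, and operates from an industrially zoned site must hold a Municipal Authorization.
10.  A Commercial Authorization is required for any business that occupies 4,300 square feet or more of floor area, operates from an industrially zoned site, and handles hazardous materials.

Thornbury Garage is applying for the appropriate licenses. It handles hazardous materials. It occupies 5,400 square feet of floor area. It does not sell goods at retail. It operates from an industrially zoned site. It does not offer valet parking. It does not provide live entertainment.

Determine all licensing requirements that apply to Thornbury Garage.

1. floor area 5,400 square feet ≥ 4,300 square feet; does not sell goods at retail → Operating License not required.
2. operates from an industrially zoned site; floor area 5,400 square feet ≤ 12,100 square feet; handles hazardous materials → Industrial Use Registration not required.
3. floor area 5,400 square feet < 19,500 square feet; handles hazardous materials → Large Premises Authorization not required.
4. floor area 5,400 square feet < 6,400 square feet; handles hazardous materials; operates from an industrially zoned site → Commercial Permit required.
5. handles hazardous materials; operates from an industrially zoned site → Hazardous Materials License required.
6. handles hazardous materials; floor area 5,400 square feet > 3,100 square feet; operates from an industrially zoned site → Hazardous Materials Authorization required.
7. operates from an industrially zoned site; handles hazardous materials; floor area 5,400 square feet < 12,400 square feet → Annual Certificate not required.
8. operates from an industrially zoned site; does not sell goods at retail → Industrial Use Permit not required.
9. floor area 5,400 square feet < 18,100 square feet; handles hazardous materials; operates from an industrially zoned site → Municipal Authorization not required.
10. floor area 5,400 square feet ≥ 4,300 square feet; operates from an industrially zoned site; handles hazardous materials → Commercial Authorization required.

Commercial Authorization, Commercial Permit, Hazardous Materials Authorization, Hazardous Materials License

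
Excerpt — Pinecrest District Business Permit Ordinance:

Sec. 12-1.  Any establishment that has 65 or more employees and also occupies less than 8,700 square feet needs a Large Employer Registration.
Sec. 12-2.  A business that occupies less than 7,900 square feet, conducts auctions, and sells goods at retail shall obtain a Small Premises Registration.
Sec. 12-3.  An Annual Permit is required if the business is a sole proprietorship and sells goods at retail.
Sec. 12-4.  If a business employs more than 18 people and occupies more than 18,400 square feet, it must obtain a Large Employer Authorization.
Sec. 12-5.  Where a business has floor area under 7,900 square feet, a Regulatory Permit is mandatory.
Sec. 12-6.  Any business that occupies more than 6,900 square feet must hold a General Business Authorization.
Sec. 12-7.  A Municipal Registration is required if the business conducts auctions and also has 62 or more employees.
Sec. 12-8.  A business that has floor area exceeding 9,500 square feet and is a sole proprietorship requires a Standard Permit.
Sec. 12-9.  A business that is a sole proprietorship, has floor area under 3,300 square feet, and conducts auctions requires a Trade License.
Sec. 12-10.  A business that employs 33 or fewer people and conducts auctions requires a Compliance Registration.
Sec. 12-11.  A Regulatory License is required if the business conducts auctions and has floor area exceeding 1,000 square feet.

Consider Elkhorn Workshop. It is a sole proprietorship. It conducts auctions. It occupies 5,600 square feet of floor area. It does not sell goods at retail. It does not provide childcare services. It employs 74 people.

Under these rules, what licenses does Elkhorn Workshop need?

Large Employer Registration, Municipal Registration, Regulatory License, Regulatory Permit

Sec. 12-1. employees 74 ≥ 65; floor area 5,600 square feet < 8,700 square feet → Large Employer Registration required.
Sec. 12-2. floor area 5,600 square feet < 7,900 square feet; conducts auctions; does not sell goods at retail → Small Premises Registration not required.
Sec. 12-3. is a sole proprietorship; does not sell goods at retail → Annual Permit not required.
Sec. 12-4. employees 74 > 18; floor area 5,600 square feet ≤ 18,400 square feet → Large Employer Authorization not required.
Sec. 12-5. floor area 5,600 square feet < 7,900 square feet → Regulatory Permit required.
Sec. 12-6. floor area 5,600 square feet ≤ 6,900 square feet → General Business Authorization not required.
Sec. 12-7. conducts auctions; employees 74 ≥ 62 → Municipal Registration required.
Sec. 12-8. floor area 5,600 square feet ≤ 9,500 square feet; is a sole proprietorship → Standard Permit not required.
Sec. 12-9. is a sole proprietorship; floor area 5,600 square feet ≥ 3,300 square feet; conducts auctions → Trade License not required.
Sec. 12-10. employees 74 > 33; conducts auctions → Compliance Registration not required.
Sec. 12-11. conducts auctions; floor area 5,600 square feet > 1,000 square feet → Regulatory License required.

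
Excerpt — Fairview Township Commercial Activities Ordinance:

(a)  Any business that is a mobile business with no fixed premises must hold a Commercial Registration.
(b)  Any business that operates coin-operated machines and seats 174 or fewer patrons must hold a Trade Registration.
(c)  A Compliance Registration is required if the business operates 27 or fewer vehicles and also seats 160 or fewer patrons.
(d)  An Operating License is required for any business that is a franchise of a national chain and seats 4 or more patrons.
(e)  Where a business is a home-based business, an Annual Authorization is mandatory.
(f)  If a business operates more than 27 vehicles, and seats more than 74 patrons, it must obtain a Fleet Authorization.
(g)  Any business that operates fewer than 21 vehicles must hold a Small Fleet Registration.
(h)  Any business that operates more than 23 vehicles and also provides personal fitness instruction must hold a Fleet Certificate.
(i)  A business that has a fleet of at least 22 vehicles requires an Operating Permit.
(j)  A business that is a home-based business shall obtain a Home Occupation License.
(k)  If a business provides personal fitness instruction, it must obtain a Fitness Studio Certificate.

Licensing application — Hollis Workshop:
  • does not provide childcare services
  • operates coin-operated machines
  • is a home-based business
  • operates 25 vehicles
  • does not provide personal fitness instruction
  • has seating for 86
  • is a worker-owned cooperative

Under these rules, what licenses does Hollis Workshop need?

Annual Authorization, Compliance Registration, Home Occupation License, Operating Permit, Trade Registration

(a) is a home-based business (not: is a mobile business with no fixed premises) → Commercial Registration not required.
(b) operates coin-operated machines; seating 86 ≤ 174 → Trade Registration required.
(c) vehicles 25 ≤ 27; seating 86 ≤ 160 → Compliance Registration required.
(d) is a worker-owned cooperative (not: is a franchise of a national chain); seating 86 ≥ 4 → Operating License not required.
(e) is a home-based business → Annual Authorization required.
(f) vehicles 25 ≤ 27; seating 86 > 74 → Fleet Authorization not required.
(g) vehicles 25 ≥ 21 → Small Fleet Registration not required.
(h) vehicles 25 > 23; does not provide personal fitness instruction → Fleet Certificate not required.
(i) vehicles 25 ≥ 22 → Operating Permit required.
(j) is a home-based business → Home Occupation License required.
(k) does not provide personal fitness instruction → Fitness Studio Certificate not required.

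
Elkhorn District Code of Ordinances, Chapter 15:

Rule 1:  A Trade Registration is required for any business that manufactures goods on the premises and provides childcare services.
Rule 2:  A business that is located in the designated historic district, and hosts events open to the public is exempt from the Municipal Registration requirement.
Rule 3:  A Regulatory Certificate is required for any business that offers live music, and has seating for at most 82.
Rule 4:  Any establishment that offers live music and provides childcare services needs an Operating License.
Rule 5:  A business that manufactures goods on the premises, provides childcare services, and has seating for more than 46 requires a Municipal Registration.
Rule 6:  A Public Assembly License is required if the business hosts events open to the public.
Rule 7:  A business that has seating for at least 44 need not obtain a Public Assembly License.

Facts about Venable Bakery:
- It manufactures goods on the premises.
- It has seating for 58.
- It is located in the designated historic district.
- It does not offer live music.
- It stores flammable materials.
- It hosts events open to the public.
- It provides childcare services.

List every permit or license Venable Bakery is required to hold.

Rule 1: manufactures goods on the premises; provides childcare services → Trade Registration required.
Rule 2: is located in the designated historic district; hosts events open to the public → exempt from Municipal Registration.
Rule 3: does not offer live music; seating 58 ≤ 82 → Regulatory Certificate not required.
Rule 4: does not offer live music; provides childcare services → Operating License not required.
Rule 5: manufactures goods on the premises; provides childcare services; seating 58 > 46 → Municipal Registration required.
Rule 6: hosts events open to the public → Public Assembly License required.
Rule 7: seating 58 ≥ 44 → exempt from Public Assembly License.

Trade Registration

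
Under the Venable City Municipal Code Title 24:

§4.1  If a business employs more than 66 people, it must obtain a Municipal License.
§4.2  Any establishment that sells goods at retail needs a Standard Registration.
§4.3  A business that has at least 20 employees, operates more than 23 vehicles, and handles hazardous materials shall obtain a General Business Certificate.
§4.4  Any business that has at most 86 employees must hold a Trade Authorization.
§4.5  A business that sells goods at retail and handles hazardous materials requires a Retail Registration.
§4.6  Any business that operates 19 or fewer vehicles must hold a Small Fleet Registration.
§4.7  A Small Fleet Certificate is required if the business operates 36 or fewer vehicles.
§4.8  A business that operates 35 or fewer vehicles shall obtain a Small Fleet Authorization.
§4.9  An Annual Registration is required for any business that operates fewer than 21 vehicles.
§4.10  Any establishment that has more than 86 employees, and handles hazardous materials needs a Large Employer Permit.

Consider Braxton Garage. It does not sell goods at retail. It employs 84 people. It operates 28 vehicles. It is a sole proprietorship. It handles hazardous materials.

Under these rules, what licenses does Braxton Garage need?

General Business Certificate, Municipal License, Small Fleet Authorization, Small Fleet Certificate, Trade Authorization

§4.1 employees 84 > 66 → Municipal License required.
§4.2 does not sell goods at retail → Standard Registration not required.
§4.3 employees 84 ≥ 20; vehicles 28 > 23; handles hazardous materials → General Business Certificate required.
§4.4 employees 84 ≤ 86 → Trade Authorization required.
§4.5 does not sell goods at retail; handles hazardous materials → Retail Registration not required.
§4.6 vehicles 28 > 19 → Small Fleet Registration not required.
§4.7 vehicles 28 ≤ 36 → Small Fleet Certificate required.
§4.8 vehicles 28 ≤ 35 → Small Fleet Authorization required.
§4.9 vehicles 28 ≥ 21 → Annual Registration not required.
§4.10 employees 84 ≤ 86; handles hazardous materials → Large Employer Permit not required.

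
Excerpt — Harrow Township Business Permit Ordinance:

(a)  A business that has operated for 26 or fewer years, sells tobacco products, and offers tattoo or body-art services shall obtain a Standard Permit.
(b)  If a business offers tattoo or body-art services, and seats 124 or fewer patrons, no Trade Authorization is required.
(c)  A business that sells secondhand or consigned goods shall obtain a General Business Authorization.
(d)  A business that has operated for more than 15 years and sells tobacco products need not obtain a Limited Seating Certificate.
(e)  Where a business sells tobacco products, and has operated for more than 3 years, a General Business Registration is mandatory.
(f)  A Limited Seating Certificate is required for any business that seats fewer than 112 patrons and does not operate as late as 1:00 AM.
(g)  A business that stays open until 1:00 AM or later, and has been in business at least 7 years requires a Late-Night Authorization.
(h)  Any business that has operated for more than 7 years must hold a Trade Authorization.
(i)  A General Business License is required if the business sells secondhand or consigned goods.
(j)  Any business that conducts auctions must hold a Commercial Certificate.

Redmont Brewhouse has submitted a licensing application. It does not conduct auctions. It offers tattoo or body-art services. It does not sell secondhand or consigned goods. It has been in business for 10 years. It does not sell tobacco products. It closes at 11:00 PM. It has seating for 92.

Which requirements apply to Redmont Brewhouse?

(a) years in business 10 ≤ 26; does not sell tobacco products; offers tattoo or body-art services → Standard Permit not required.
(b) offers tattoo or body-art services; seating 92 ≤ 124 → exempt from Trade Authorization.
(c) does not sell secondhand or consigned goods → General Business Authorization not required.
(d) years in business 10 ≤ 15; does not sell tobacco products → Limited Seating Certificate exemption does not apply.
(e) does not sell tobacco products; years in business 10 > 3 → General Business Registration not required.
(f) seating 92 < 112; closes 11:00 PM, at/before 1:00 AM → Limited Seating Certificate required.
(g) closes 11:00 PM, at/before 1:00 AM; years in business 10 ≥ 7 → Late-Night Authorization not required.
(h) years in business 10 > 7 → Trade Authorization required.
(i) does not sell secondhand or consigned goods → General Business License not required.
(j) does not conduct auctions → Commercial Certificate not required.

Limited Seating Certificate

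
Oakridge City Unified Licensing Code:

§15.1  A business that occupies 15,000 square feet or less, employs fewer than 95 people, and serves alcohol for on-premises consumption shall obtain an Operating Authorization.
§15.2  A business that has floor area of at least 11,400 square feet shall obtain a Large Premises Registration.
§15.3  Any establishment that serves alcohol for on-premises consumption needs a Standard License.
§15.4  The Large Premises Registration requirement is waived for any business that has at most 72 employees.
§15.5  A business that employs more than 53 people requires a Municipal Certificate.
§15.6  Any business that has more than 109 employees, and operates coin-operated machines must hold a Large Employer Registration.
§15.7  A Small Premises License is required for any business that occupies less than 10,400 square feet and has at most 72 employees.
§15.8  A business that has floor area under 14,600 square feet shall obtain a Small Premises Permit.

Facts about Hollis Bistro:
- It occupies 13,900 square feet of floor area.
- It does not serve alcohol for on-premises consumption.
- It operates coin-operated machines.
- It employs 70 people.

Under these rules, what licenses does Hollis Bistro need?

Municipal Certificate, Small Premises Permit

§15.1 floor area 13,900 square feet ≤ 15,000 square feet; employees 70 < 95; does not serve alcohol for on-premises consumption → Operating Authorization not required.
§15.2 floor area 13,900 square feet ≥ 11,400 square feet → Large Premises Registration required.
§15.3 does not serve alcohol for on-premises consumption → Standard License not required.
§15.4 employees 70 ≤ 72 → exempt from Large Premises Registration.
§15.5 employees 70 > 53 → Municipal Certificate required.
§15.6 employees 70 ≤ 109; operates coin-operated machines → Large Employer Registration not required.
§15.7 floor area 13,900 square feet ≥ 10,400 square feet; employees 70 ≤ 72 → Small Premises License not required.
§15.8 floor area 13,900 square feet < 14,600 square feet → Small Premises Permit required.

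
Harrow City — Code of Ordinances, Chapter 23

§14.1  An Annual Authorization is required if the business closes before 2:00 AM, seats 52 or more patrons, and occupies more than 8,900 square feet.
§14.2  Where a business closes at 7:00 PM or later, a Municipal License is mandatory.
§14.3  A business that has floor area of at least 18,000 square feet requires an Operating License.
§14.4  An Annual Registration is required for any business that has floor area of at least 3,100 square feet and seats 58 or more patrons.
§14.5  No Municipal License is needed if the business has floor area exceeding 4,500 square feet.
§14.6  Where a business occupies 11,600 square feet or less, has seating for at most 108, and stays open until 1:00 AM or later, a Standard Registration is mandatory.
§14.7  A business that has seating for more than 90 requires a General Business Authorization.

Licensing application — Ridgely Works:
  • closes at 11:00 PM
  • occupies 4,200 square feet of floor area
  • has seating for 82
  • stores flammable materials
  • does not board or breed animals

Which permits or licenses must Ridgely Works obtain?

Annual Registration, Municipal License

§14.1 closes 11:00 PM, at/before 2:00 AM; seating 82 ≥ 52; floor area 4,200 square feet ≤ 8,900 square feet → Annual Authorization not required.
§14.2 closes 11:00 PM, after 7:00 PM → Municipal License required.
§14.3 floor area 4,200 square feet < 18,000 square feet → Operating License not required.
§14.4 floor area 4,200 square feet ≥ 3,100 square feet; seating 82 ≥ 58 → Annual Registration required.
§14.5 floor area 4,200 square feet ≤ 4,500 square feet → Municipal License exemption does not apply.
§14.6 floor area 4,200 square feet ≤ 11,600 square feet; seating 82 ≤ 108; closes 11:00 PM, at/before 1:00 AM → Standard Registration not required.
§14.7 seating 82 ≤ 90 → General Business Authorization not required.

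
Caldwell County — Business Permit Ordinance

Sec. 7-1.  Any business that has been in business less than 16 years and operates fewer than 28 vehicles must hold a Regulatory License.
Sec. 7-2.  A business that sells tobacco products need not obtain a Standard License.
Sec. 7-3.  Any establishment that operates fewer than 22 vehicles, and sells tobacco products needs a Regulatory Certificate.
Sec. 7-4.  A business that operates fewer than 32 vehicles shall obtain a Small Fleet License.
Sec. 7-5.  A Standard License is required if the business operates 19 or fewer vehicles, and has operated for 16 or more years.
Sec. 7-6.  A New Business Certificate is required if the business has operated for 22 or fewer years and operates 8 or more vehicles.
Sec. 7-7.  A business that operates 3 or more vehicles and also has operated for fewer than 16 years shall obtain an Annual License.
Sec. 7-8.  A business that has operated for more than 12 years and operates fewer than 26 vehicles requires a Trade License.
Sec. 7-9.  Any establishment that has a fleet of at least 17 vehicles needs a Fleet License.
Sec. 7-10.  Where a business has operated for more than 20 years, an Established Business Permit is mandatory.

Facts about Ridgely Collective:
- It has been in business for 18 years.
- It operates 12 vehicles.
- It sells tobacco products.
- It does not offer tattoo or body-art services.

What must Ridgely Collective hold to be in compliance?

Sec. 7-1. years in business 18 ≥ 16; vehicles 12 < 28 → Regulatory License not required.
Sec. 7-2. sells tobacco products → exempt from Standard License.
Sec. 7-3. vehicles 12 < 22; sells tobacco products → Regulatory Certificate required.
Sec. 7-4. vehicles 12 < 32 → Small Fleet License required.
Sec. 7-5. vehicles 12 ≤ 19; years in business 18 ≥ 16 → Standard License required.
Sec. 7-6. years in business 18 ≤ 22; vehicles 12 ≥ 8 → New Business Certificate required.
Sec. 7-7. vehicles 12 ≥ 3; years in business 18 ≥ 16 → Annual License not required.
Sec. 7-8. years in business 18 > 12; vehicles 12 < 26 → Trade License required.
Sec. 7-9. vehicles 12 < 17 → Fleet License not required.
Sec. 7-10. years in business 18 ≤ 20 → Established Business Permit not required.

New Business Certificate, Regulatory Certificate, Small Fleet License, Trade License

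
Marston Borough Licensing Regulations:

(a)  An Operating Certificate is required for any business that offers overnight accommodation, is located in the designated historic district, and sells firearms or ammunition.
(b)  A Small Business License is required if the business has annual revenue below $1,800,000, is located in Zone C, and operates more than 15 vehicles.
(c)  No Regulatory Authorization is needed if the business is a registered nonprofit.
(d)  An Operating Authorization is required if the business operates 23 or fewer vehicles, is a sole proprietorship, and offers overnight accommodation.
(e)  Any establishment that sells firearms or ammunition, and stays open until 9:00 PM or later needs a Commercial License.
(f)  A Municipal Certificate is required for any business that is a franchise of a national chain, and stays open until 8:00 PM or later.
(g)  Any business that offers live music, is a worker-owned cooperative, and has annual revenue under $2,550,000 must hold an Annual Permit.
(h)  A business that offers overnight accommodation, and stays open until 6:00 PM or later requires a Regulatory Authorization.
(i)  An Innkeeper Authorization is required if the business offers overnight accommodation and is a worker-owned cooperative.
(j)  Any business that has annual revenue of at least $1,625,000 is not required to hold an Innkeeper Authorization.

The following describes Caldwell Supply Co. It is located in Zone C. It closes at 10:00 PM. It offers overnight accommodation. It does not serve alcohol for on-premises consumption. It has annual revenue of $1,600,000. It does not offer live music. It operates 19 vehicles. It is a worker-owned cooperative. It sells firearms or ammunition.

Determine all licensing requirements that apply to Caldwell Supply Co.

(a) offers overnight accommodation; is located in Zone C (not: is located in the designated historic district); sells firearms or ammunition → Operating Certificate not required.
(b) revenue $1,600,000 < $1,800,000; is located in Zone C; vehicles 19 > 15 → Small Business License required.
(c) is a worker-owned cooperative (not: is a registered nonprofit) → Regulatory Authorization exemption does not apply.
(d) vehicles 19 ≤ 23; is a worker-owned cooperative (not: is a sole proprietorship); offers overnight accommodation → Operating Authorization not required.
(e) sells firearms or ammunition; closes 10:00 PM, after 9:00 PM → Commercial License required.
(f) is a worker-owned cooperative (not: is a franchise of a national chain); closes 10:00 PM, after 8:00 PM → Municipal Certificate not required.
(g) does not offer live music; is a worker-owned cooperative; revenue $1,600,000 < $2,550,000 → Annual Permit not required.
(h) offers overnight accommodation; closes 10:00 PM, after 6:00 PM → Regulatory Authorization required.
(i) offers overnight accommodation; is a worker-owned cooperative → Innkeeper Authorization required.
(j) revenue $1,600,000 < $1,625,000 → Innkeeper Authorization exemption does not apply.

Commercial License, Innkeeper Authorization, Regulatory Authorization, Small Business License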